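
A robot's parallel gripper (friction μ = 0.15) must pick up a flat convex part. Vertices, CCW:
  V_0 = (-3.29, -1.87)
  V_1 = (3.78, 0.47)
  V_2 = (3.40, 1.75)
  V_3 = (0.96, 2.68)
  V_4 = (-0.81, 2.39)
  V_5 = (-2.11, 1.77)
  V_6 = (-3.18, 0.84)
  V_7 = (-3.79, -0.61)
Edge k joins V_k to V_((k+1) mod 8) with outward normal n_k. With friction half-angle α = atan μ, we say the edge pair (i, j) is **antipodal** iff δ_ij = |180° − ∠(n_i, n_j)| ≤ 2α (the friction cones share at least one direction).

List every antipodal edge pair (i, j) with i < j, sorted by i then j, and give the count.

count = 3; pairs: (0,3), (0,4), (1,7)

α = atan 0.15 = 8.53°;  2α = 17.06°
n_0 = (+0.3142, -0.9494)
n_1 = (+0.9586, +0.2846)
n_2 = (+0.3562, +0.9344)
n_3 = (-0.1617, +0.9868)
n_4 = (-0.4305, +0.9026)
n_5 = (-0.6560, +0.7548)
n_6 = (-0.9218, +0.3878)
n_7 = (-0.9295, -0.3688)
  (0,1): δ = 91.78°  ·
  (0,2): δ = 39.18°  ·
  (0,3): δ = 9.01°  ✓
  (0,4): δ = 7.18°  ✓
  (0,5): δ = 22.68°  ·
  (0,6): δ = 48.87°  ·
  (0,7): δ = 93.33°  ·
  (1,2): δ = 127.40°  ·
  (1,3): δ = 97.23°  ·
  (1,4): δ = 81.04°  ·
  (1,5): δ = 65.54°  ·
  (1,6): δ = 39.35°  ·
  (1,7): δ = 5.11°  ✓
  (2,3): δ = 149.83°  ·
  (2,4): δ = 133.64°  ·
  (2,5): δ = 118.14°  ·
  (2,6): δ = 91.95°  ·
  (2,7): δ = 47.49°  ·
  (3,4): δ = 163.81°  ·
  (3,5): δ = 148.31°  ·
  (3,6): δ = 122.12°  ·
  (3,7): δ = 77.66°  ·
  (4,5): δ = 164.50°  ·
  (4,6): δ = 138.31°  ·
  (4,7): δ = 93.85°  ·
  (5,6): δ = 153.81°  ·
  (5,7): δ = 109.35°  ·
  (6,7): δ = 135.54°  ·
antipodal pairs: 3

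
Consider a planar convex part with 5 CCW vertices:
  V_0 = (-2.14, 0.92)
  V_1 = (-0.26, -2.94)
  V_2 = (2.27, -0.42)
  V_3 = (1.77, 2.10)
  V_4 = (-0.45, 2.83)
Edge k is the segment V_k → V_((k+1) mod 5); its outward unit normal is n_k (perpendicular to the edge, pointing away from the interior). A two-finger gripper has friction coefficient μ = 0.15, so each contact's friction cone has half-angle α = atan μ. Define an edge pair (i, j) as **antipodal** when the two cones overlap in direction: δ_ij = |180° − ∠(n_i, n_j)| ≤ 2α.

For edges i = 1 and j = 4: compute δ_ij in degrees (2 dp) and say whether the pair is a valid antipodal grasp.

α = atan 0.15 = 8.53°;  2α = 17.06°
edge 1: e_1 = (+2.53, +2.52);  n_1 = (+0.7057, -0.7085)
edge 4: e_4 = (-1.69, -1.91);  n_4 = (-0.7489, +0.6627)
∠(n_1, n_4) = 176.39°
δ = |180° − 176.39°| = 3.61°
3.61° ≤ 2α = 17.06°  →  valid

δ = 3.61°, valid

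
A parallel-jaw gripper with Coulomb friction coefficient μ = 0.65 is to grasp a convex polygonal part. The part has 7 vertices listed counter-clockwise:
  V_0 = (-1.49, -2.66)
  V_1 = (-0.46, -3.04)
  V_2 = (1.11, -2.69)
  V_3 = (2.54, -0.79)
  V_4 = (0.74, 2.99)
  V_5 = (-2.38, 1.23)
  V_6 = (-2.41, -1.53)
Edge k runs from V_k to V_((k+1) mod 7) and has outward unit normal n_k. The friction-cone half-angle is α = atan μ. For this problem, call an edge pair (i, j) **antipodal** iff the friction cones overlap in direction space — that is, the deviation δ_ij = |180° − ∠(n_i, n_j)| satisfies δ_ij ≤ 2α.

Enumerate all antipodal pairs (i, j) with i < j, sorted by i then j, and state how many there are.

count = 7; pairs: (0,3), (0,4), (1,4), (2,4), (2,5), (3,5), (3,6)

α = atan 0.65 = 33.02°;  2α = 66.05°
n_0 = (-0.3461, -0.9382)
n_1 = (+0.2176, -0.9760)
n_2 = (+0.7990, -0.6013)
n_3 = (+0.9029, +0.4299)
n_4 = (-0.4913, +0.8710)
n_5 = (-0.9999, +0.0109)
n_6 = (-0.7755, -0.6314)
  (0,1): δ = 147.18°  ·
  (0,2): δ = 106.72°  ·
  (0,3): δ = 44.29°  ✓
  (0,4): δ = 49.68°  ✓
  (0,5): δ = 109.63°  ·
  (0,6): δ = 149.40°  ·
  (1,2): δ = 139.53°  ·
  (1,3): δ = 77.10°  ·
  (1,4): δ = 16.86°  ✓
  (1,5): δ = 76.81°  ·
  (1,6): δ = 116.58°  ·
  (2,3): δ = 117.57°  ·
  (2,4): δ = 23.61°  ✓
  (2,5): δ = 36.34°  ✓
  (2,6): δ = 76.12°  ·
  (3,4): δ = 86.04°  ·
  (3,5): δ = 26.09°  ✓
  (3,6): δ = 13.69°  ✓
  (4,5): δ = 120.05°  ·
  (4,6): δ = 80.28°  ·
  (5,6): δ = 140.23°  ·
antipodal pairs: 7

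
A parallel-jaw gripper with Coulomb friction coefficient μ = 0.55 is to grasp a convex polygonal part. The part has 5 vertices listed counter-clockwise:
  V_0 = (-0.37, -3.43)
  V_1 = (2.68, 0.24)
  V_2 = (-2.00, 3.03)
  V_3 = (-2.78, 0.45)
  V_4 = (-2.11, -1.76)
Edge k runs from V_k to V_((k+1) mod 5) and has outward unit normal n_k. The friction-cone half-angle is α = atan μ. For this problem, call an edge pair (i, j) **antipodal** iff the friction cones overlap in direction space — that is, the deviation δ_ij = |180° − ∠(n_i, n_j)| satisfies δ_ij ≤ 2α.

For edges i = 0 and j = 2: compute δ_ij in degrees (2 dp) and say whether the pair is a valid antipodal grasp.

α = atan 0.55 = 28.81°;  2α = 57.62°
edge 0: e_0 = (+3.05, +3.67);  n_0 = (+0.7691, -0.6392)
edge 2: e_2 = (-0.78, -2.58);  n_2 = (-0.9572, +0.2894)
∠(n_0, n_2) = 157.09°
δ = |180° − 157.09°| = 22.91°
22.91° ≤ 2α = 57.62°  →  valid

δ = 22.91°, valid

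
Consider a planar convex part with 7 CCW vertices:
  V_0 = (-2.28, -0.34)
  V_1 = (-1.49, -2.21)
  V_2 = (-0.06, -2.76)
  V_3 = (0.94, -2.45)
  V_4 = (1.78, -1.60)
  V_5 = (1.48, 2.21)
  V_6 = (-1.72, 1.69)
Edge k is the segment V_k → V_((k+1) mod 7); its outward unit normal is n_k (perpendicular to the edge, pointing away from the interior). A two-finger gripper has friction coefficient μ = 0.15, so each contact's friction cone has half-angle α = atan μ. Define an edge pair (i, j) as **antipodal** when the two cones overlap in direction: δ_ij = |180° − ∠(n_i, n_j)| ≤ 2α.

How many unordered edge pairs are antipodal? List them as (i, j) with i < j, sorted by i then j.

count = 1; pairs: (2,5)

α = atan 0.15 = 8.53°;  2α = 17.06°
n_0 = (-0.9212, -0.3892)
n_1 = (-0.3590, -0.9333)
n_2 = (+0.2961, -0.9552)
n_3 = (+0.7113, -0.7029)
n_4 = (+0.9969, +0.0785)
n_5 = (-0.1604, +0.9871)
n_6 = (-0.9640, +0.2659)
  (0,1): δ = 133.94°  ·
  (0,2): δ = 95.68°  ·
  (0,3): δ = 67.56°  ·
  (0,4): δ = 18.40°  ·
  (0,5): δ = 76.33°  ·
  (0,6): δ = 141.68°  ·
  (1,2): δ = 141.74°  ·
  (1,3): δ = 113.62°  ·
  (1,4): δ = 64.46°  ·
  (1,5): δ = 30.27°  ·
  (1,6): δ = 95.62°  ·
  (2,3): δ = 151.88°  ·
  (2,4): δ = 102.72°  ·
  (2,5): δ = 7.99°  ✓
  (2,6): δ = 57.35°  ·
  (3,4): δ = 130.84°  ·
  (3,5): δ = 36.11°  ·
  (3,6): δ = 29.24°  ·
  (4,5): δ = 85.27°  ·
  (4,6): δ = 19.92°  ·
  (5,6): δ = 114.65°  ·
antipodal pairs: 1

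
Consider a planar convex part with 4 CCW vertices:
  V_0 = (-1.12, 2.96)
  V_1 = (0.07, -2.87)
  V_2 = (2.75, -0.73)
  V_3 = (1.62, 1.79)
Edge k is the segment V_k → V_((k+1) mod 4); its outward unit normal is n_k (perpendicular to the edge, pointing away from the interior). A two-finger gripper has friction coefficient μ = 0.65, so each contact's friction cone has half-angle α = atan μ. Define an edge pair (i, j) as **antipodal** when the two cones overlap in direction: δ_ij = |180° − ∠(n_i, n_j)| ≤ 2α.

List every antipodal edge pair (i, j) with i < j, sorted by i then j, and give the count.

α = atan 0.65 = 33.02°;  2α = 66.05°
n_0 = (-0.9798, -0.2000)
n_1 = (+0.6240, -0.7814)
n_2 = (+0.9125, +0.4092)
n_3 = (+0.3927, +0.9197)
  (0,1): δ = 62.93°  ✓
  (0,2): δ = 12.62°  ✓
  (0,3): δ = 55.34°  ✓
  (1,2): δ = 104.46°  ·
  (1,3): δ = 61.73°  ✓
  (2,3): δ = 137.27°  ·
antipodal pairs: 4

count = 4; pairs: (0,1), (0,2), (0,3), (1,3)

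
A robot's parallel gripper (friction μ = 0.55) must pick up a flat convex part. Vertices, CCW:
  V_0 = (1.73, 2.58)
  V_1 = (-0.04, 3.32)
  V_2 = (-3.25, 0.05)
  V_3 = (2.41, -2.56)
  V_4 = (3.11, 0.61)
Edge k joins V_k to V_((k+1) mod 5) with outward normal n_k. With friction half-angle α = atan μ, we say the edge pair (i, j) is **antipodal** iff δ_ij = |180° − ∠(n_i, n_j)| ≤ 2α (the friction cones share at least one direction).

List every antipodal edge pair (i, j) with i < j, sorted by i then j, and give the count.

count = 3; pairs: (0,2), (1,3), (2,4)

α = atan 0.55 = 28.81°;  2α = 57.62°
n_0 = (+0.3857, +0.9226)
n_1 = (-0.7136, +0.7005)
n_2 = (-0.4188, -0.9081)
n_3 = (+0.9765, -0.2156)
n_4 = (+0.8190, +0.5737)
  (0,1): δ = 111.78°  ·
  (0,2): δ = 2.07°  ✓
  (0,3): δ = 100.24°  ·
  (0,4): δ = 147.70°  ·
  (1,2): δ = 70.29°  ·
  (1,3): δ = 32.02°  ✓
  (1,4): δ = 79.48°  ·
  (2,3): δ = 77.70°  ·
  (2,4): δ = 30.23°  ✓
  (3,4): δ = 132.54°  ·
antipodal pairs: 3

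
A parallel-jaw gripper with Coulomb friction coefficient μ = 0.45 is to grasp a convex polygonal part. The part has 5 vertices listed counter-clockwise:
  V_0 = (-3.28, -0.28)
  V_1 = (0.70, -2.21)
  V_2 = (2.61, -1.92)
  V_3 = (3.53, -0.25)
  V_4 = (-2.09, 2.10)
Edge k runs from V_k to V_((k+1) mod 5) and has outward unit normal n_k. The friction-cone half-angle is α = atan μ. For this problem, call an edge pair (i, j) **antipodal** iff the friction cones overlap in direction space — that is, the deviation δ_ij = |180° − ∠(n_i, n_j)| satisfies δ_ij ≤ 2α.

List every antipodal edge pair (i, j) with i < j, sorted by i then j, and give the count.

count = 3; pairs: (0,3), (1,3), (2,4)

α = atan 0.45 = 24.23°;  2α = 48.46°
n_0 = (-0.4363, -0.8998)
n_1 = (+0.1501, -0.9887)
n_2 = (+0.8759, -0.4825)
n_3 = (+0.3858, +0.9226)
n_4 = (-0.8944, +0.4472)
  (0,1): δ = 145.50°  ·
  (0,2): δ = 92.98°  ·
  (0,3): δ = 3.18°  ✓
  (0,4): δ = 89.30°  ·
  (1,2): δ = 127.48°  ·
  (1,3): δ = 31.33°  ✓
  (1,4): δ = 54.80°  ·
  (2,3): δ = 83.84°  ·
  (2,4): δ = 2.29°  ✓
  (3,4): δ = 93.87°  ·
antipodal pairs: 3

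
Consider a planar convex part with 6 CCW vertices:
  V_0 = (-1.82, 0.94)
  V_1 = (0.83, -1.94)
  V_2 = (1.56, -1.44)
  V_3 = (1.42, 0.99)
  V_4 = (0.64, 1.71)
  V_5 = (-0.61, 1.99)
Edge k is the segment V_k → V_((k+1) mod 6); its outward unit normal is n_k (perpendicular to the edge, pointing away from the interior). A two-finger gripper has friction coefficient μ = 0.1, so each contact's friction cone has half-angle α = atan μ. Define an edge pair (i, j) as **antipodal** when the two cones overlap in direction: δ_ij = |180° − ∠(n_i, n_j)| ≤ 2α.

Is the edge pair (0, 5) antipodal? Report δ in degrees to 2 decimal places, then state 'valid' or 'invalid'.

δ = 88.33°, invalid

α = atan 0.1 = 5.71°;  2α = 11.42°
edge 0: e_0 = (+2.65, -2.88);  n_0 = (-0.7359, -0.6771)
edge 5: e_5 = (-1.21, -1.05);  n_5 = (-0.6554, +0.7553)
∠(n_0, n_5) = 91.67°
δ = |180° − 91.67°| = 88.33°
88.33° > 2α = 11.42°  →  invalid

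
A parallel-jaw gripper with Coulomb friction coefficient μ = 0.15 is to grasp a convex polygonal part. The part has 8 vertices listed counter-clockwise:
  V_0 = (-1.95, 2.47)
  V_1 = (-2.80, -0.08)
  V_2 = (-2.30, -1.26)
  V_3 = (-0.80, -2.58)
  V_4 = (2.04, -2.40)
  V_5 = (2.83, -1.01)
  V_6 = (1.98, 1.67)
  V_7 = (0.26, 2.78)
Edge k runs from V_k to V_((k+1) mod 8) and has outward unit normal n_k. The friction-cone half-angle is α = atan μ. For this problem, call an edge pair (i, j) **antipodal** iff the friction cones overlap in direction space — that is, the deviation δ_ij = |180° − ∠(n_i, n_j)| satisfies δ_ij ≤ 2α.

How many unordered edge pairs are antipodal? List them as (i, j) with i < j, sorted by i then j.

α = atan 0.15 = 8.53°;  2α = 17.06°
n_0 = (-0.9487, +0.3162)
n_1 = (-0.9208, -0.3901)
n_2 = (-0.6606, -0.7507)
n_3 = (+0.0633, -0.9980)
n_4 = (+0.8694, -0.4941)
n_5 = (+0.9532, +0.3023)
n_6 = (+0.5422, +0.8402)
n_7 = (-0.1389, +0.9903)
  (0,1): δ = 138.60°  ·
  (0,2): δ = 112.91°  ·
  (0,3): δ = 67.94°  ·
  (0,4): δ = 11.18°  ✓
  (0,5): δ = 36.03°  ·
  (0,6): δ = 75.60°  ·
  (0,7): δ = 116.42°  ·
  (1,2): δ = 154.31°  ·
  (1,3): δ = 109.34°  ·
  (1,4): δ = 52.58°  ·
  (1,5): δ = 5.37°  ✓
  (1,6): δ = 34.20°  ·
  (1,7): δ = 75.02°  ·
  (2,3): δ = 135.03°  ·
  (2,4): δ = 78.26°  ·
  (2,5): δ = 31.06°  ·
  (2,6): δ = 8.51°  ✓
  (2,7): δ = 49.33°  ·
  (3,4): δ = 123.24°  ·
  (3,5): δ = 76.03°  ·
  (3,6): δ = 36.46°  ·
  (3,7): δ = 4.36°  ✓
  (4,5): δ = 132.79°  ·
  (4,6): δ = 93.22°  ·
  (4,7): δ = 52.40°  ·
  (5,6): δ = 140.43°  ·
  (5,7): δ = 99.61°  ·
  (6,7): δ = 139.18°  ·
antipodal pairs: 4

count = 4; pairs: (0,4), (1,5), (2,6), (3,7)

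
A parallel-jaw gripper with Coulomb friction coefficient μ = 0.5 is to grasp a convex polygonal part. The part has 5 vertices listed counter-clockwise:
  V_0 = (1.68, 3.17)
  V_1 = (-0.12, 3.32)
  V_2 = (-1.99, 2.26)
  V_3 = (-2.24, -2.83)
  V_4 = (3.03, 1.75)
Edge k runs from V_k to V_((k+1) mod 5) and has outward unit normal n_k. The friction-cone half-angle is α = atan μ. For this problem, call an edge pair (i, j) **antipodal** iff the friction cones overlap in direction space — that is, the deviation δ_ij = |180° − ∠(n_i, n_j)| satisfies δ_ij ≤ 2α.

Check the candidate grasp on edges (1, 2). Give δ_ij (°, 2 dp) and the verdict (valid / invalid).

α = atan 0.5 = 26.57°;  2α = 53.13°
edge 1: e_1 = (-1.87, -1.06);  n_1 = (-0.4931, +0.8700)
edge 2: e_2 = (-0.25, -5.09);  n_2 = (-0.9988, +0.0491)
∠(n_1, n_2) = 57.64°
δ = |180° − 57.64°| = 122.36°
122.36° > 2α = 53.13°  →  invalid

δ = 122.36°, invalid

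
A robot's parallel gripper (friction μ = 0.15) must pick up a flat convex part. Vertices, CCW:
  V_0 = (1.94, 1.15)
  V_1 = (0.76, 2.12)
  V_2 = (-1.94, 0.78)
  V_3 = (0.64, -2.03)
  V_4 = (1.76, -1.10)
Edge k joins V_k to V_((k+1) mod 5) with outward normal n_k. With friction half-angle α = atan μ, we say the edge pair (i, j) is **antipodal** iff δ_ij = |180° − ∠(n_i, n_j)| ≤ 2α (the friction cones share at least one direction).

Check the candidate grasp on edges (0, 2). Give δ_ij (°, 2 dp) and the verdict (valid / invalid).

δ = 8.02°, valid

α = atan 0.15 = 8.53°;  2α = 17.06°
edge 0: e_0 = (-1.18, +0.97);  n_0 = (+0.6350, +0.7725)
edge 2: e_2 = (+2.58, -2.81);  n_2 = (-0.7366, -0.6763)
∠(n_0, n_2) = 171.98°
δ = |180° − 171.98°| = 8.02°
8.02° ≤ 2α = 17.06°  →  valid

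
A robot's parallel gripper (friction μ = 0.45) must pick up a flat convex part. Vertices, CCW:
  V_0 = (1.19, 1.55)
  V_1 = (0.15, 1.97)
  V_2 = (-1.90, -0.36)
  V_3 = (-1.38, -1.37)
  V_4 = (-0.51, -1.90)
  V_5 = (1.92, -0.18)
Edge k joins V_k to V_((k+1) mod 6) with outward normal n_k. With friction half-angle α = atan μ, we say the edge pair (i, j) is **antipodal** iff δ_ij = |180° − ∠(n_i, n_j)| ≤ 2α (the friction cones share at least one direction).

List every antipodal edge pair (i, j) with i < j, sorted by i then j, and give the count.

α = atan 0.45 = 24.23°;  2α = 48.46°
n_0 = (+0.3745, +0.9272)
n_1 = (-0.7508, +0.6606)
n_2 = (-0.8891, -0.4577)
n_3 = (-0.5203, -0.8540)
n_4 = (+0.5777, -0.8162)
n_5 = (+0.9213, +0.3888)
  (0,1): δ = 109.35°  ·
  (0,2): δ = 40.77°  ✓
  (0,3): δ = 9.36°  ✓
  (0,4): δ = 57.28°  ·
  (0,5): δ = 134.87°  ·
  (1,2): δ = 111.42°  ·
  (1,3): δ = 80.01°  ·
  (1,4): δ = 13.37°  ✓
  (1,5): δ = 64.22°  ·
  (2,3): δ = 148.59°  ·
  (2,4): δ = 81.95°  ·
  (2,5): δ = 4.36°  ✓
  (3,4): δ = 113.36°  ·
  (3,5): δ = 35.77°  ✓
  (4,5): δ = 102.41°  ·
antipodal pairs: 5

count = 5; pairs: (0,2), (0,3), (1,4), (2,5), (3,5)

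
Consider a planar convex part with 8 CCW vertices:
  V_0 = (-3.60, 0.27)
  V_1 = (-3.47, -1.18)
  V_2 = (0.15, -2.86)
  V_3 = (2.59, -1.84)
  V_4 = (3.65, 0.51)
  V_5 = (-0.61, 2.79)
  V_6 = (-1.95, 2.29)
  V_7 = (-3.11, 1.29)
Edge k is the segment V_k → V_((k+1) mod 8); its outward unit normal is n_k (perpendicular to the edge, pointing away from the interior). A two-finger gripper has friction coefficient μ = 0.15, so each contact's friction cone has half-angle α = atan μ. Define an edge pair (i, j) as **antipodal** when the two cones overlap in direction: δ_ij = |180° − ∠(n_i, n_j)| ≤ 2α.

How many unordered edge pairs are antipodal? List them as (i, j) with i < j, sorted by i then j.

count = 3; pairs: (1,4), (2,5), (3,7)

α = atan 0.15 = 8.53°;  2α = 17.06°
n_0 = (-0.9960, -0.0893)
n_1 = (-0.4210, -0.9071)
n_2 = (+0.3857, -0.9226)
n_3 = (+0.9116, -0.4112)
n_4 = (+0.4719, +0.8817)
n_5 = (-0.3496, +0.9369)
n_6 = (-0.6529, +0.7574)
n_7 = (-0.9014, +0.4330)
  (0,1): δ = 120.02°  ·
  (0,2): δ = 72.44°  ·
  (0,3): δ = 29.40°  ·
  (0,4): δ = 56.72°  ·
  (0,5): δ = 105.34°  ·
  (0,6): δ = 125.64°  ·
  (0,7): δ = 149.22°  ·
  (1,2): δ = 132.42°  ·
  (1,3): δ = 89.38°  ·
  (1,4): δ = 3.26°  ✓
  (1,5): δ = 45.36°  ·
  (1,6): δ = 65.66°  ·
  (1,7): δ = 89.24°  ·
  (2,3): δ = 136.96°  ·
  (2,4): δ = 50.84°  ·
  (2,5): δ = 2.22°  ✓
  (2,6): δ = 18.08°  ·
  (2,7): δ = 41.65°  ·
  (3,4): δ = 93.88°  ·
  (3,5): δ = 45.26°  ·
  (3,6): δ = 24.96°  ·
  (3,7): δ = 1.38°  ✓
  (4,5): δ = 131.38°  ·
  (4,6): δ = 111.08°  ·
  (4,7): δ = 87.50°  ·
  (5,6): δ = 159.70°  ·
  (5,7): δ = 136.12°  ·
  (6,7): δ = 156.42°  ·
antipodal pairs: 3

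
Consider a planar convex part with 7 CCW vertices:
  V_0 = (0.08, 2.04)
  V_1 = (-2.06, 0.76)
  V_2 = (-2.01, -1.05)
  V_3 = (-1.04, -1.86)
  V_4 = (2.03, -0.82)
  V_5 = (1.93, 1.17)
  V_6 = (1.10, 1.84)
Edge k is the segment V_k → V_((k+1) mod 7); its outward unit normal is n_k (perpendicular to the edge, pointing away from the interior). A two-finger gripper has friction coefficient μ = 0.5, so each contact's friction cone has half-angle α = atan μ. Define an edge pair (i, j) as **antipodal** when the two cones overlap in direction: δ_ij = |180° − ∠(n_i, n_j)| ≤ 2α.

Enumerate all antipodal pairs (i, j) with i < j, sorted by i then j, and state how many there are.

α = atan 0.5 = 26.57°;  2α = 53.13°
n_0 = (-0.5133, +0.8582)
n_1 = (-0.9996, -0.0276)
n_2 = (-0.6410, -0.7676)
n_3 = (+0.3209, -0.9471)
n_4 = (+0.9987, +0.0502)
n_5 = (+0.6281, +0.7781)
n_6 = (+0.1924, +0.9813)
  (0,1): δ = 119.30°  ·
  (0,2): δ = 70.75°  ·
  (0,3): δ = 12.17°  ✓
  (0,4): δ = 61.99°  ·
  (0,5): δ = 110.20°  ·
  (0,6): δ = 138.02°  ·
  (1,2): δ = 131.45°  ·
  (1,3): δ = 72.87°  ·
  (1,4): δ = 1.29°  ✓
  (1,5): δ = 49.51°  ✓
  (1,6): δ = 77.32°  ·
  (2,3): δ = 121.42°  ·
  (2,4): δ = 47.26°  ✓
  (2,5): δ = 0.95°  ✓
  (2,6): δ = 28.77°  ✓
  (3,4): δ = 105.84°  ·
  (3,5): δ = 57.63°  ·
  (3,6): δ = 29.81°  ✓
  (4,5): δ = 131.79°  ·
  (4,6): δ = 103.97°  ·
  (5,6): δ = 152.18°  ·
antipodal pairs: 7

count = 7; pairs: (0,3), (1,4), (1,5), (2,4), (2,5), (2,6), (3,6)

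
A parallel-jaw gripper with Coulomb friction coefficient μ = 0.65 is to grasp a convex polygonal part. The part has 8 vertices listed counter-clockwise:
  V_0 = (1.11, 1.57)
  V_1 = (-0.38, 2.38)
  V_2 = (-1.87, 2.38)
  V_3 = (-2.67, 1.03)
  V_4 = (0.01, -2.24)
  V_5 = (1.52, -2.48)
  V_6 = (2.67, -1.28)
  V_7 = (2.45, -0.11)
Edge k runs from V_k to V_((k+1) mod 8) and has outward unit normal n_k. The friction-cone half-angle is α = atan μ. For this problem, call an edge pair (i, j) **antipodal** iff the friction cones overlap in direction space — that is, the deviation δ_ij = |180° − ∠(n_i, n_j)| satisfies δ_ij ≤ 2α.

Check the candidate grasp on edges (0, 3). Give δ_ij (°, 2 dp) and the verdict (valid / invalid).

α = atan 0.65 = 33.02°;  2α = 66.05°
edge 0: e_0 = (-1.49, +0.81);  n_0 = (+0.4776, +0.8786)
edge 3: e_3 = (+2.68, -3.27);  n_3 = (-0.7734, -0.6339)
∠(n_0, n_3) = 157.87°
δ = |180° − 157.87°| = 22.13°
22.13° ≤ 2α = 66.05°  →  valid

δ = 22.13°, valid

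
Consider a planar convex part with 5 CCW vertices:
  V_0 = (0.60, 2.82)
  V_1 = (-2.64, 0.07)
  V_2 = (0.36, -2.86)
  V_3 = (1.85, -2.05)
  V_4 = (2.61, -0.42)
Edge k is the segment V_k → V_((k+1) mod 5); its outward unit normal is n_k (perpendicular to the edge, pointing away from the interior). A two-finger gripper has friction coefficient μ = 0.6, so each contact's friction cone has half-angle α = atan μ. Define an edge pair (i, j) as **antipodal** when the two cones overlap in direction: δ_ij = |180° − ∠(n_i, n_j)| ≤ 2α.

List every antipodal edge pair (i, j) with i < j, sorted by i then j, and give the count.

α = atan 0.6 = 30.96°;  2α = 61.93°
n_0 = (-0.6471, +0.7624)
n_1 = (-0.6987, -0.7154)
n_2 = (+0.4776, -0.8786)
n_3 = (+0.9063, -0.4226)
n_4 = (+0.8498, +0.5272)
  (0,1): δ = 84.65°  ·
  (0,2): δ = 11.79°  ✓
  (0,3): δ = 24.68°  ✓
  (0,4): δ = 81.49°  ·
  (1,2): δ = 107.15°  ·
  (1,3): δ = 70.67°  ·
  (1,4): δ = 13.86°  ✓
  (2,3): δ = 143.53°  ·
  (2,4): δ = 86.72°  ·
  (3,4): δ = 123.19°  ·
antipodal pairs: 3

count = 3; pairs: (0,2), (0,3), (1,4)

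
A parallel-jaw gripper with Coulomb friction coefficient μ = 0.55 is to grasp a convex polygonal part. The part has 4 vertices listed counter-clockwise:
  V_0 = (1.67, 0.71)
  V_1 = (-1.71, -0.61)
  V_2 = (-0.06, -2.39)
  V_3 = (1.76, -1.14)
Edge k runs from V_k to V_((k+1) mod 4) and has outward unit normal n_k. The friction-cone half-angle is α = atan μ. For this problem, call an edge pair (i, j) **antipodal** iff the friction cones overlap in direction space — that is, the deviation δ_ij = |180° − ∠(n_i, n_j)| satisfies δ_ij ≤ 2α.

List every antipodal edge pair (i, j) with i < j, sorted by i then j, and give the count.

α = atan 0.55 = 28.81°;  2α = 57.62°
n_0 = (-0.3638, +0.9315)
n_1 = (-0.7334, -0.6798)
n_2 = (+0.5661, -0.8243)
n_3 = (+0.9988, +0.0486)
  (0,1): δ = 68.50°  ·
  (0,2): δ = 13.15°  ✓
  (0,3): δ = 71.45°  ·
  (1,2): δ = 98.35°  ·
  (1,3): δ = 40.04°  ✓
  (2,3): δ = 121.70°  ·
antipodal pairs: 2

count = 2; pairs: (0,2), (1,3)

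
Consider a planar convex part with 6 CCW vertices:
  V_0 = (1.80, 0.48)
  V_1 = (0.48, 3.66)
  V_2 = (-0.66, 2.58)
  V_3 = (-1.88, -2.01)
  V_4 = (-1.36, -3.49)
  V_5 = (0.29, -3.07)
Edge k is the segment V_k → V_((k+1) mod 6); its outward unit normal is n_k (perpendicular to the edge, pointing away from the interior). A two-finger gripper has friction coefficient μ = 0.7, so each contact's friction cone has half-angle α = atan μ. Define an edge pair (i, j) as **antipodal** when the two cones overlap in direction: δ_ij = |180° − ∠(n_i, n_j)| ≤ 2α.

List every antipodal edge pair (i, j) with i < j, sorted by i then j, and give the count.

α = atan 0.7 = 34.99°;  2α = 69.98°
n_0 = (+0.9236, +0.3834)
n_1 = (-0.6877, +0.7260)
n_2 = (-0.9664, +0.2569)
n_3 = (-0.9435, -0.3315)
n_4 = (+0.2467, -0.9691)
n_5 = (+0.9202, -0.3914)
  (0,1): δ = 69.09°  ✓
  (0,2): δ = 37.43°  ✓
  (0,3): δ = 3.18°  ✓
  (0,4): δ = 81.74°  ·
  (0,5): δ = 134.41°  ·
  (1,2): δ = 148.34°  ·
  (1,3): δ = 114.09°  ·
  (1,4): δ = 29.17°  ✓
  (1,5): δ = 23.51°  ✓
  (2,3): δ = 145.76°  ·
  (2,4): δ = 60.83°  ✓
  (2,5): δ = 8.16°  ✓
  (3,4): δ = 95.08°  ·
  (3,5): δ = 42.40°  ✓
  (4,5): δ = 127.32°  ·
antipodal pairs: 8

count = 8; pairs: (0,1), (0,2), (0,3), (1,4), (1,5), (2,4), (2,5), (3,5)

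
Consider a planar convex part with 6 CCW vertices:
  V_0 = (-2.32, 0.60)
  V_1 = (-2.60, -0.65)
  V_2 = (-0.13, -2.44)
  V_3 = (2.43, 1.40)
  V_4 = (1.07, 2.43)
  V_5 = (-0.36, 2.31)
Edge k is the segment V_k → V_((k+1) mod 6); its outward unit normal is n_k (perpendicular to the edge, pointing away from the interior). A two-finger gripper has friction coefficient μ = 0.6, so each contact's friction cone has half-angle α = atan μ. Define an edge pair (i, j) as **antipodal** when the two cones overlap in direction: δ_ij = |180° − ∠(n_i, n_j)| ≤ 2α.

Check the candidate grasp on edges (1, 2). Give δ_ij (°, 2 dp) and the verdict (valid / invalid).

δ = 87.76°, invalid

α = atan 0.6 = 30.96°;  2α = 61.93°
edge 1: e_1 = (+2.47, -1.79);  n_1 = (-0.5868, -0.8097)
edge 2: e_2 = (+2.56, +3.84);  n_2 = (+0.8321, -0.5547)
∠(n_1, n_2) = 92.24°
δ = |180° − 92.24°| = 87.76°
87.76° > 2α = 61.93°  →  invalid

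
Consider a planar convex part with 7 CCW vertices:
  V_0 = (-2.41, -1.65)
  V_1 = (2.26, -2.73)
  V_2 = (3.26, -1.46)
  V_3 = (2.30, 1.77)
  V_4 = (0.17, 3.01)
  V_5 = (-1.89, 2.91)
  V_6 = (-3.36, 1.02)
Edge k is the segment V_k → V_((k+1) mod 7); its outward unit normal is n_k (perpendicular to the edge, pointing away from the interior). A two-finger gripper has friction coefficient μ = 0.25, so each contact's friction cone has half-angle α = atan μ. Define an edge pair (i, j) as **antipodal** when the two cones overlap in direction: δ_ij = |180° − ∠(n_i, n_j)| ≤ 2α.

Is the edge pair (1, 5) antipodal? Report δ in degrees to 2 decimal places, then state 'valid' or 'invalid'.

α = atan 0.25 = 14.04°;  2α = 28.07°
edge 1: e_1 = (+1.00, +1.27);  n_1 = (+0.7857, -0.6186)
edge 5: e_5 = (-1.47, -1.89);  n_5 = (-0.7894, +0.6139)
∠(n_1, n_5) = 179.66°
δ = |180° − 179.66°| = 0.34°
0.34° ≤ 2α = 28.07°  →  valid

δ = 0.34°, valid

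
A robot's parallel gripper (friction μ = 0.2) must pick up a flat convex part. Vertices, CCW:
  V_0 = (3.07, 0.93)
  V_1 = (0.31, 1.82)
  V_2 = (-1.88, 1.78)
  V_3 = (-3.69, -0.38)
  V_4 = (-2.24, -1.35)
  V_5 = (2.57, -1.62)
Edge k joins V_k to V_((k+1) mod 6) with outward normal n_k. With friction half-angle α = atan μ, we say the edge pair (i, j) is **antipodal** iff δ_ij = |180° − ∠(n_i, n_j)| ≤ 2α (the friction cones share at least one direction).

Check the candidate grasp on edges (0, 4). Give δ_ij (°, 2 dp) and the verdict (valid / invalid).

α = atan 0.2 = 11.31°;  2α = 22.62°
edge 0: e_0 = (-2.76, +0.89);  n_0 = (+0.3069, +0.9517)
edge 4: e_4 = (+4.81, -0.27);  n_4 = (-0.0560, -0.9984)
∠(n_0, n_4) = 165.34°
δ = |180° − 165.34°| = 14.66°
14.66° ≤ 2α = 22.62°  →  valid

δ = 14.66°, valid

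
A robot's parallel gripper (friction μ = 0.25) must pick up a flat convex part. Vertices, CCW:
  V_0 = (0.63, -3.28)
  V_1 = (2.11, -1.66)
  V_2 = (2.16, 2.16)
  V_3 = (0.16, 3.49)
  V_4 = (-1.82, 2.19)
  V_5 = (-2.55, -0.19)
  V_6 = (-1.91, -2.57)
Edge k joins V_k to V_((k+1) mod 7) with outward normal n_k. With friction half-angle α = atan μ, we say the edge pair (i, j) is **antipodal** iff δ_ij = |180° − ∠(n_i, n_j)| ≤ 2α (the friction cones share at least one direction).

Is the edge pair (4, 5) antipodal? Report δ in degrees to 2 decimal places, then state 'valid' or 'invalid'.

α = atan 0.25 = 14.04°;  2α = 28.07°
edge 4: e_4 = (-0.73, -2.38);  n_4 = (-0.9560, +0.2932)
edge 5: e_5 = (+0.64, -2.38);  n_5 = (-0.9657, -0.2597)
∠(n_4, n_5) = 32.10°
δ = |180° − 32.10°| = 147.90°
147.90° > 2α = 28.07°  →  invalid

δ = 147.90°, invalid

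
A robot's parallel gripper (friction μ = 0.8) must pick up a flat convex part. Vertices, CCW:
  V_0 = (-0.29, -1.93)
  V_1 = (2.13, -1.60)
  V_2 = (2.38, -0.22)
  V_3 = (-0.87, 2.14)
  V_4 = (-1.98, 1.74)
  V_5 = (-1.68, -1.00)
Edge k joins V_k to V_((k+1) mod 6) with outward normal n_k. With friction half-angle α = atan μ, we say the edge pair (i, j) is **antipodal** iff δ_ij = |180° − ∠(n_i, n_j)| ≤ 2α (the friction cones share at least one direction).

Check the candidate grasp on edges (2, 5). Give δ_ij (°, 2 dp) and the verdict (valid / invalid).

δ = 2.20°, valid

α = atan 0.8 = 38.66°;  2α = 77.32°
edge 2: e_2 = (-3.25, +2.36);  n_2 = (+0.5876, +0.8092)
edge 5: e_5 = (+1.39, -0.93);  n_5 = (-0.5561, -0.8311)
∠(n_2, n_5) = 177.80°
δ = |180° − 177.80°| = 2.20°
2.20° ≤ 2α = 77.32°  →  valid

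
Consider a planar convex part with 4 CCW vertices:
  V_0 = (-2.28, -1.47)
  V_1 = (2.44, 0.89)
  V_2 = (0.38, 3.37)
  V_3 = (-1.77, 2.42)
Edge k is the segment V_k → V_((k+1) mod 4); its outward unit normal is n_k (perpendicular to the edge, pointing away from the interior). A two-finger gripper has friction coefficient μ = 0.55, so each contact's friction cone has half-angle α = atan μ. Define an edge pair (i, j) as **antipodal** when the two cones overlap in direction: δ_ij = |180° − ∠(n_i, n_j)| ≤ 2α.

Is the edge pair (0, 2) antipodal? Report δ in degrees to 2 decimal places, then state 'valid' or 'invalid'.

δ = 2.73°, valid

α = atan 0.55 = 28.81°;  2α = 57.62°
edge 0: e_0 = (+4.72, +2.36);  n_0 = (+0.4472, -0.8944)
edge 2: e_2 = (-2.15, -0.95);  n_2 = (-0.4042, +0.9147)
∠(n_0, n_2) = 177.27°
δ = |180° − 177.27°| = 2.73°
2.73° ≤ 2α = 57.62°  →  valid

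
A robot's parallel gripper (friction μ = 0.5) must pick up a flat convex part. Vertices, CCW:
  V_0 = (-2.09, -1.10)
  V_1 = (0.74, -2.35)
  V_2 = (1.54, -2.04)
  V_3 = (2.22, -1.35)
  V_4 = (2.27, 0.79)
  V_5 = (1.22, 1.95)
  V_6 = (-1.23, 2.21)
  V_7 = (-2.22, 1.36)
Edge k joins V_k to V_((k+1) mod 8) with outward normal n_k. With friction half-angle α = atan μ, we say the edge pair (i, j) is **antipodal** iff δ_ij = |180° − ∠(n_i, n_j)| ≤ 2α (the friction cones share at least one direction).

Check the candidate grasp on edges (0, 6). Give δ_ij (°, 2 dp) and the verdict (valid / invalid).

α = atan 0.5 = 26.57°;  2α = 53.13°
edge 0: e_0 = (+2.83, -1.25);  n_0 = (-0.4040, -0.9147)
edge 6: e_6 = (-0.99, -0.85);  n_6 = (-0.6514, +0.7587)
∠(n_0, n_6) = 115.52°
δ = |180° − 115.52°| = 64.48°
64.48° > 2α = 53.13°  →  invalid

δ = 64.48°, invalid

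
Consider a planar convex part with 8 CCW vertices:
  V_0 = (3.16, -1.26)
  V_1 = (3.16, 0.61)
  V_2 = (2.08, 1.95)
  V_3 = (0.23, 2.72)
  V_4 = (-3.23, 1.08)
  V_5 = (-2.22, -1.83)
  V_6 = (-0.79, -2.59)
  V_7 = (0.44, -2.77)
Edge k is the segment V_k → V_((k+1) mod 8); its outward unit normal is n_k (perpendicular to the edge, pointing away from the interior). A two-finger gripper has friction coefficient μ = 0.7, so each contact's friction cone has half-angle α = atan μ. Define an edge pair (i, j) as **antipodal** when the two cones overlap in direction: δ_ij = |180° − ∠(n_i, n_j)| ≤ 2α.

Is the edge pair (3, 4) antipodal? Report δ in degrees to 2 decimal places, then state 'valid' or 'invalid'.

α = atan 0.7 = 34.99°;  2α = 69.98°
edge 3: e_3 = (-3.46, -1.64);  n_3 = (-0.4283, +0.9036)
edge 4: e_4 = (+1.01, -2.91);  n_4 = (-0.9447, -0.3279)
∠(n_3, n_4) = 83.78°
δ = |180° − 83.78°| = 96.22°
96.22° > 2α = 69.98°  →  invalid

δ = 96.22°, invalid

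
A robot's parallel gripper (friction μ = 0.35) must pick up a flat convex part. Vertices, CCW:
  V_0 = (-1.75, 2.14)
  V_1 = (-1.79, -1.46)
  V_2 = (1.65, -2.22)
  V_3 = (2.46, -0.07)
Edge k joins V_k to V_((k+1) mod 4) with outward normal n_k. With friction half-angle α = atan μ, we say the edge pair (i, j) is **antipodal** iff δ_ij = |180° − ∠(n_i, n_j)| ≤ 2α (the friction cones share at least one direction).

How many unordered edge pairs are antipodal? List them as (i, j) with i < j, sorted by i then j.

α = atan 0.35 = 19.29°;  2α = 38.58°
n_0 = (-0.9999, +0.0111)
n_1 = (-0.2157, -0.9765)
n_2 = (+0.9358, -0.3526)
n_3 = (+0.4648, +0.8854)
  (0,1): δ = 101.82°  ·
  (0,2): δ = 20.01°  ✓
  (0,3): δ = 62.94°  ·
  (1,2): δ = 98.19°  ·
  (1,3): δ = 15.24°  ✓
  (2,3): δ = 97.05°  ·
antipodal pairs: 2

count = 2; pairs: (0,2), (1,3)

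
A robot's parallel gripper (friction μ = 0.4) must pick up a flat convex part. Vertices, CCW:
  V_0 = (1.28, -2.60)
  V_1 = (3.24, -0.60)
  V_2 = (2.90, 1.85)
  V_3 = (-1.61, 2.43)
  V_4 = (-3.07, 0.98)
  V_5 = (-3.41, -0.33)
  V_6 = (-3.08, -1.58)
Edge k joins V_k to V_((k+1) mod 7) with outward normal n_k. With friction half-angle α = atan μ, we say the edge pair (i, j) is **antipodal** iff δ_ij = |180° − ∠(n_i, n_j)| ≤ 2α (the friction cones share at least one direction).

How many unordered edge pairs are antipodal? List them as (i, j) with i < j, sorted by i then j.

α = atan 0.4 = 21.80°;  2α = 43.60°
n_0 = (+0.7142, -0.6999)
n_1 = (+0.9905, +0.1375)
n_2 = (+0.1276, +0.9918)
n_3 = (-0.7047, +0.7095)
n_4 = (-0.9679, +0.2512)
n_5 = (-0.9669, -0.2553)
n_6 = (-0.2278, -0.9737)
  (0,1): δ = 127.68°  ·
  (0,2): δ = 52.91°  ·
  (0,3): δ = 0.78°  ✓
  (0,4): δ = 29.87°  ✓
  (0,5): δ = 59.21°  ·
  (0,6): δ = 121.25°  ·
  (1,2): δ = 105.23°  ·
  (1,3): δ = 53.10°  ·
  (1,4): δ = 22.45°  ✓
  (1,5): δ = 6.89°  ✓
  (1,6): δ = 68.93°  ·
  (2,3): δ = 127.87°  ·
  (2,4): δ = 97.22°  ·
  (2,5): δ = 67.88°  ·
  (2,6): δ = 5.84°  ✓
  (3,4): δ = 149.35°  ·
  (3,5): δ = 120.01°  ·
  (3,6): δ = 57.97°  ·
  (4,5): δ = 150.66°  ·
  (4,6): δ = 88.62°  ·
  (5,6): δ = 117.96°  ·
antipodal pairs: 5

count = 5; pairs: (0,3), (0,4), (1,4), (1,5), (2,6)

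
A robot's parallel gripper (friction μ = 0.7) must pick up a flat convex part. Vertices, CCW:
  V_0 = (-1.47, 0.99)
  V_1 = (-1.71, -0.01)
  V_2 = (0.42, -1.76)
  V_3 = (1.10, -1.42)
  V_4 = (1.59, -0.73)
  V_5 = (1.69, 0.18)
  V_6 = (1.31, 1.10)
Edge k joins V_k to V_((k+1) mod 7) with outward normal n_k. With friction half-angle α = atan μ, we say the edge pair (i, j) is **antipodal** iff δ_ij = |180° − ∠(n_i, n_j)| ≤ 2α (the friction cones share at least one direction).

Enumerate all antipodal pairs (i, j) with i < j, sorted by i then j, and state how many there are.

count = 9; pairs: (0,2), (0,3), (0,4), (0,5), (1,4), (1,5), (1,6), (2,6), (3,6)

α = atan 0.7 = 34.99°;  2α = 69.98°
n_0 = (-0.9724, +0.2334)
n_1 = (-0.6348, -0.7727)
n_2 = (+0.4472, -0.8944)
n_3 = (+0.8153, -0.5790)
n_4 = (+0.9940, -0.1092)
n_5 = (+0.9243, +0.3818)
n_6 = (-0.0395, +0.9992)
  (0,1): δ = 115.91°  ·
  (0,2): δ = 49.94°  ✓
  (0,3): δ = 21.88°  ✓
  (0,4): δ = 7.22°  ✓
  (0,5): δ = 35.94°  ✓
  (0,6): δ = 105.76°  ·
  (1,2): δ = 114.03°  ·
  (1,3): δ = 85.97°  ·
  (1,4): δ = 56.86°  ✓
  (1,5): δ = 28.15°  ✓
  (1,6): δ = 41.67°  ✓
  (2,3): δ = 151.95°  ·
  (2,4): δ = 122.84°  ·
  (2,5): δ = 94.12°  ·
  (2,6): δ = 24.30°  ✓
  (3,4): δ = 150.89°  ·
  (3,5): δ = 122.18°  ·
  (3,6): δ = 52.35°  ✓
  (4,5): δ = 151.29°  ·
  (4,6): δ = 81.46°  ·
  (5,6): δ = 110.18°  ·
antipodal pairs: 9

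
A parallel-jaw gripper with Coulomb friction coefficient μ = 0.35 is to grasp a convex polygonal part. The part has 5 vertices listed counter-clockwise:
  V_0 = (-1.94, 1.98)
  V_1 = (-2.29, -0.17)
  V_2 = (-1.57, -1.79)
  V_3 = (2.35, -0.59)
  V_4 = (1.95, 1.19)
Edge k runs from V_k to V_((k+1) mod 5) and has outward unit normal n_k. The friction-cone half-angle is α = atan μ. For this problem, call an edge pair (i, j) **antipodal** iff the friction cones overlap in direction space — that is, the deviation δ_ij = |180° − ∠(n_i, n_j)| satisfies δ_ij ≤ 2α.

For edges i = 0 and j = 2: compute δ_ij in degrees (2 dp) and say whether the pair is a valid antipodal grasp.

δ = 63.73°, invalid

α = atan 0.35 = 19.29°;  2α = 38.58°
edge 0: e_0 = (-0.35, -2.15);  n_0 = (-0.9870, +0.1607)
edge 2: e_2 = (+3.92, +1.20);  n_2 = (+0.2927, -0.9562)
∠(n_0, n_2) = 116.27°
δ = |180° − 116.27°| = 63.73°
63.73° > 2α = 38.58°  →  invalid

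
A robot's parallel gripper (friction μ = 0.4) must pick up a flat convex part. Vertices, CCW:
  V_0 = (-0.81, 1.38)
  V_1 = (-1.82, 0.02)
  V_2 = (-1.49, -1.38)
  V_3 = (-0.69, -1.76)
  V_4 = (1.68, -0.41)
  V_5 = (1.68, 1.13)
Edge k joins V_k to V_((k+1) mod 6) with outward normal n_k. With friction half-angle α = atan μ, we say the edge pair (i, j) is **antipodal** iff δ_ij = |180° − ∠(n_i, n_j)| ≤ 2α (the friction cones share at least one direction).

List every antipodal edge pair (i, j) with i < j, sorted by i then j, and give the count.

α = atan 0.4 = 21.80°;  2α = 43.60°
n_0 = (-0.8028, +0.5962)
n_1 = (-0.9733, -0.2294)
n_2 = (-0.4291, -0.9033)
n_3 = (+0.4950, -0.8689)
n_4 = (+1.0000, -0.0000)
n_5 = (+0.0999, +0.9950)
  (0,1): δ = 130.14°  ·
  (0,2): δ = 78.81°  ·
  (0,3): δ = 23.73°  ✓
  (0,4): δ = 36.60°  ✓
  (0,5): δ = 120.87°  ·
  (1,2): δ = 128.67°  ·
  (1,3): δ = 73.60°  ·
  (1,4): δ = 13.26°  ✓
  (1,5): δ = 71.00°  ·
  (2,3): δ = 124.93°  ·
  (2,4): δ = 64.59°  ·
  (2,5): δ = 19.67°  ✓
  (3,4): δ = 119.67°  ·
  (3,5): δ = 35.40°  ✓
  (4,5): δ = 95.73°  ·
antipodal pairs: 5

count = 5; pairs: (0,3), (0,4), (1,4), (2,5), (3,5)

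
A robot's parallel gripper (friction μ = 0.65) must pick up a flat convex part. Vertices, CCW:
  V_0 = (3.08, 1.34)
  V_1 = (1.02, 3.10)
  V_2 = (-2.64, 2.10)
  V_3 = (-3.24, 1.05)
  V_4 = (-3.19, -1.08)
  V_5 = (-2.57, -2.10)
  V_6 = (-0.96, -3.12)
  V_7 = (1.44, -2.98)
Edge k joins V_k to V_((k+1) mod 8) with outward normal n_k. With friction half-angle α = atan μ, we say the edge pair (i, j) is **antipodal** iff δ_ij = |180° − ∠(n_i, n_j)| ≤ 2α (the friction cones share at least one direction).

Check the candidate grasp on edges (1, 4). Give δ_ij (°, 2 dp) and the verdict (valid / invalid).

α = atan 0.65 = 33.02°;  2α = 66.05°
edge 1: e_1 = (-3.66, -1.00);  n_1 = (-0.2636, +0.9646)
edge 4: e_4 = (+0.62, -1.02);  n_4 = (-0.8545, -0.5194)
∠(n_1, n_4) = 106.01°
δ = |180° − 106.01°| = 73.99°
73.99° > 2α = 66.05°  →  invalid

δ = 73.99°, invalid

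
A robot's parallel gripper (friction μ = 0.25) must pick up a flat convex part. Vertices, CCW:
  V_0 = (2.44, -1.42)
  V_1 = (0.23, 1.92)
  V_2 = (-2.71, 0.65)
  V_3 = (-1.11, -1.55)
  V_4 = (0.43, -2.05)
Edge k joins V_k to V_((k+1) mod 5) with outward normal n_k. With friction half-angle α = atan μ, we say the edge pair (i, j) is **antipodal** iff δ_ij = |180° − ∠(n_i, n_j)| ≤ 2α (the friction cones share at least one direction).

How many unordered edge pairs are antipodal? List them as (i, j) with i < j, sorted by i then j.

α = atan 0.25 = 14.04°;  2α = 28.07°
n_0 = (+0.8340, +0.5518)
n_1 = (-0.3966, +0.9180)
n_2 = (-0.8087, -0.5882)
n_3 = (-0.3088, -0.9511)
n_4 = (+0.2991, -0.9542)
  (0,1): δ = 100.13°  ·
  (0,2): δ = 2.54°  ✓
  (0,3): δ = 38.52°  ·
  (0,4): δ = 73.91°  ·
  (1,2): δ = 77.34°  ·
  (1,3): δ = 41.35°  ·
  (1,4): δ = 5.96°  ✓
  (2,3): δ = 144.01°  ·
  (2,4): δ = 108.62°  ·
  (3,4): δ = 144.61°  ·
antipodal pairs: 2

count = 2; pairs: (0,2), (1,4)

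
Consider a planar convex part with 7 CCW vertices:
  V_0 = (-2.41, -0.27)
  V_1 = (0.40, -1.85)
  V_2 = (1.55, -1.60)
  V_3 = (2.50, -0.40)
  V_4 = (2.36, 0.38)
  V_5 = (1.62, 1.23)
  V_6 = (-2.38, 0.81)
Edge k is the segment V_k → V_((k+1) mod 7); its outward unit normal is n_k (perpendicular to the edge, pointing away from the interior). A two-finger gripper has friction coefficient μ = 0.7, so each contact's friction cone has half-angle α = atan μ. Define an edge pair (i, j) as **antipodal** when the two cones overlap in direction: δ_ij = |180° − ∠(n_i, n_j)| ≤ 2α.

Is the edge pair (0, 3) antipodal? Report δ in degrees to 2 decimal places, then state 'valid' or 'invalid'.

δ = 50.48°, valid

α = atan 0.7 = 34.99°;  2α = 69.98°
edge 0: e_0 = (+2.81, -1.58);  n_0 = (-0.4901, -0.8717)
edge 3: e_3 = (-0.14, +0.78);  n_3 = (+0.9843, +0.1767)
∠(n_0, n_3) = 129.52°
δ = |180° − 129.52°| = 50.48°
50.48° ≤ 2α = 69.98°  →  valid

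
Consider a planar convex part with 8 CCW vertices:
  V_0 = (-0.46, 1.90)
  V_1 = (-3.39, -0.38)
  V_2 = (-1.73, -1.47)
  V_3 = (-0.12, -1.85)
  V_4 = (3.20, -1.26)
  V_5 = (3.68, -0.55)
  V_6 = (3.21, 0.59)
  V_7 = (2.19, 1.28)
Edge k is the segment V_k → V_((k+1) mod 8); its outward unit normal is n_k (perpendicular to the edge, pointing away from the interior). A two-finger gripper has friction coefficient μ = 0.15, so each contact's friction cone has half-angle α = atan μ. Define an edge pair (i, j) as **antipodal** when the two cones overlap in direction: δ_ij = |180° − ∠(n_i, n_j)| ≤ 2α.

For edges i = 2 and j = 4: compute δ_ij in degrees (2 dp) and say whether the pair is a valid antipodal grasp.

α = atan 0.15 = 8.53°;  2α = 17.06°
edge 2: e_2 = (+1.61, -0.38);  n_2 = (-0.2297, -0.9733)
edge 4: e_4 = (+0.48, +0.71);  n_4 = (+0.8284, -0.5601)
∠(n_2, n_4) = 69.22°
δ = |180° − 69.22°| = 110.78°
110.78° > 2α = 17.06°  →  invalid

δ = 110.78°, invalid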